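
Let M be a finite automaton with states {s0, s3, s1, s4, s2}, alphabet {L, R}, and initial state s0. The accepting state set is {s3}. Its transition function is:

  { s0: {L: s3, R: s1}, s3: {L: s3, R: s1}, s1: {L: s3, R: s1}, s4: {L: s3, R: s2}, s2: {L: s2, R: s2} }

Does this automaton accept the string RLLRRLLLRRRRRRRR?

s0 → s1 → s3 → s3 → s1 → s1 → s3 → s3 → s3 → s1 → s1 → s1 → s1 → s1 → s1 → s1 → s1
End state s1 is not accepting.

No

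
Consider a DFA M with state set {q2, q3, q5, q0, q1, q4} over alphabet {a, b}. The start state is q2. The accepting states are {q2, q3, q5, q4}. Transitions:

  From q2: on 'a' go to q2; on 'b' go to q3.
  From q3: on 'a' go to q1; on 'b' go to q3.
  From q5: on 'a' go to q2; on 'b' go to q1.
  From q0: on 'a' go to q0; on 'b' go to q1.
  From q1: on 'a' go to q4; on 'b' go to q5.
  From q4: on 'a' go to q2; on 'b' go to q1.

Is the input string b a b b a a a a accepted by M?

Yes

start at q2
read 'b': q2 → q3
read 'a': q3 → q1
read 'b': q1 → q5
read 'b': q5 → q1
read 'a': q1 → q4
read 'a': q4 → q2
read 'a': q2 → q2
read 'a': q2 → q2
End state q2 is accepting.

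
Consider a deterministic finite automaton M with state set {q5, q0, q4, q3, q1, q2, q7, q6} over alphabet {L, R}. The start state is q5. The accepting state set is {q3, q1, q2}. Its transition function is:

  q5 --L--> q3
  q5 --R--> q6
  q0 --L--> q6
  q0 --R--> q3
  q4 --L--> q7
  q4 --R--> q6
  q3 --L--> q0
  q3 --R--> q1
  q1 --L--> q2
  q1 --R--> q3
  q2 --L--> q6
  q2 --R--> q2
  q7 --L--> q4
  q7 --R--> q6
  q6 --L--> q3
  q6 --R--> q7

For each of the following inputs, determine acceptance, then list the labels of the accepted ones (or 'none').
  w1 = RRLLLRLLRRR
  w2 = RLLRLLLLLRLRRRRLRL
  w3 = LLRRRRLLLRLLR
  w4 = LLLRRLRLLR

w1: q5 → q6 → q7 → q4 → q7 → q4 → q6 → q3 → q0 → q3 → q1 → q3  → end q3, accepted
w2: q5 → q6 → q3 → q0 → q3 → q0 → q6 → q3 → q0 → q6 → q7 → q4 → q6 → q7 → q6 → q7 → q4 → q6 → q3  → end q3, accepted
w3: q5 → q3 → q0 → q3 → q1 → q3 → q1 → q2 → q6 → q3 → q1 → q2 → q6 → q7  → end q7, rejected
w4: q5 → q3 → q0 → q6 → q7 → q6 → q3 → q1 → q2 → q6 → q7  → end q7, rejected

w1, w2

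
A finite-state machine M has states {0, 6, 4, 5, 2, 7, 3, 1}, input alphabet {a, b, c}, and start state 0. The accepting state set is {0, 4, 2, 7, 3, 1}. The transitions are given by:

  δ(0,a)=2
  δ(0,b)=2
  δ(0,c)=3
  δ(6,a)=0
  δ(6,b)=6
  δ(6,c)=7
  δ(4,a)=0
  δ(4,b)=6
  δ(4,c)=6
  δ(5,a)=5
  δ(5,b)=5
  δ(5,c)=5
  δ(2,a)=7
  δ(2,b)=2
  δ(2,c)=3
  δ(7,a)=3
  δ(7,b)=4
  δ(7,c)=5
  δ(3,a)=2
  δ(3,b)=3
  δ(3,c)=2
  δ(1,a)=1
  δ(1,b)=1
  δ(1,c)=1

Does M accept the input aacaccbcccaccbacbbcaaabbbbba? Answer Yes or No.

Trace: 0 -a-> 2 -a-> 7 -c-> 5 -a-> 5 -c-> 5 -c-> 5 -b-> 5 -c-> 5 -c-> 5 -c-> 5 -a-> 5 -c-> 5 -c-> 5 -b-> 5 -a-> 5 -c-> 5 -b-> 5 -b-> 5 -c-> 5 -a-> 5 -a-> 5 -a-> 5 -b-> 5 -b-> 5 -b-> 5 -b-> 5 -b-> 5 -a-> 5
End state 5 is not accepting.

No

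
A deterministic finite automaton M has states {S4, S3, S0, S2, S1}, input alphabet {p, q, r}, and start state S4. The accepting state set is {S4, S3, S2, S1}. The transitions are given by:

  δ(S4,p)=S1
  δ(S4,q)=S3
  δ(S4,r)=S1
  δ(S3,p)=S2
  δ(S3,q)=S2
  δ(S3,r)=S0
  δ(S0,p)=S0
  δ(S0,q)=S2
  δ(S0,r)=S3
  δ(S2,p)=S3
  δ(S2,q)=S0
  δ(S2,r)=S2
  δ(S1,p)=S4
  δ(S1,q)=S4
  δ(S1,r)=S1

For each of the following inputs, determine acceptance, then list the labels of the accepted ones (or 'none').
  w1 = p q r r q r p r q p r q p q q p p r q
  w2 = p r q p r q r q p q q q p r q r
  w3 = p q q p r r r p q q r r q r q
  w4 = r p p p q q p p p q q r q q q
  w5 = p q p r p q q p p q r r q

w1, w2, w4, w5

w1: S4 → S1 → S4 → S1 → S1 → S4 → S1 → S4 → S1 → S4 → S1 → S1 → S4 → S1 → S4 → S3 → S2 → S3 → S0 → S2  → end S2, accepted
w2: S4 → S1 → S1 → S4 → S1 → S1 → S4 → S1 → S4 → S1 → S4 → S3 → S2 → S3 → S0 → S2 → S2  → end S2, accepted
w3: S4 → S1 → S4 → S3 → S2 → S2 → S2 → S2 → S3 → S2 → S0 → S3 → S0 → S2 → S2 → S0  → end S0, rejected
w4: S4 → S1 → S4 → S1 → S4 → S3 → S2 → S3 → S2 → S3 → S2 → S0 → S3 → S2 → S0 → S2  → end S2, accepted
w5: S4 → S1 → S4 → S1 → S1 → S4 → S3 → S2 → S3 → S2 → S0 → S3 → S0 → S2  → end S2, accepted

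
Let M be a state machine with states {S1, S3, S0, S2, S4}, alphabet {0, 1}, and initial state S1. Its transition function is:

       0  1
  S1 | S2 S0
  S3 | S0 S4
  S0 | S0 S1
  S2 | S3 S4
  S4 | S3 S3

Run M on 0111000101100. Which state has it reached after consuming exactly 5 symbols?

start at S1
read '0': S1 → S2
read '1': S2 → S4
read '1': S4 → S3
read '1': S3 → S4
read '0': S4 → S3
After 5 symbols: S3.

S3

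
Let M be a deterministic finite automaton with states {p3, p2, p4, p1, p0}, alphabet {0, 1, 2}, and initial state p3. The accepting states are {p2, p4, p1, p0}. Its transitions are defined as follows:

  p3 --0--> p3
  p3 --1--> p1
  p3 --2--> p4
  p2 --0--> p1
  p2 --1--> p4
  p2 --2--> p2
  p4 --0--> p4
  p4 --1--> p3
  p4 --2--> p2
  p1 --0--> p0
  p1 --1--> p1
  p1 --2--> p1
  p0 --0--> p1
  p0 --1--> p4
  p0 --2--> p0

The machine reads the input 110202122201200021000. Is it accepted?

Yes

start at p3
read '1': p3 → p1
read '1': p1 → p1
read '0': p1 → p0
read '2': p0 → p0
read '0': p0 → p1
read '2': p1 → p1
read '1': p1 → p1
read '2': p1 → p1
read '2': p1 → p1
read '2': p1 → p1
read '0': p1 → p0
read '1': p0 → p4
read '2': p4 → p2
read '0': p2 → p1
read '0': p1 → p0
read '0': p0 → p1
read '2': p1 → p1
read '1': p1 → p1
read '0': p1 → p0
read '0': p0 → p1
read '0': p1 → p0
End state p0 is accepting.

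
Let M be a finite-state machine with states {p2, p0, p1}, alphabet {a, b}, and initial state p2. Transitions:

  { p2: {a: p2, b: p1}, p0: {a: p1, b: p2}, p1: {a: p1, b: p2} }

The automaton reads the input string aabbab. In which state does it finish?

Trace: p2 -a-> p2 -a-> p2 -b-> p1 -b-> p2 -a-> p2 -b-> p1

p1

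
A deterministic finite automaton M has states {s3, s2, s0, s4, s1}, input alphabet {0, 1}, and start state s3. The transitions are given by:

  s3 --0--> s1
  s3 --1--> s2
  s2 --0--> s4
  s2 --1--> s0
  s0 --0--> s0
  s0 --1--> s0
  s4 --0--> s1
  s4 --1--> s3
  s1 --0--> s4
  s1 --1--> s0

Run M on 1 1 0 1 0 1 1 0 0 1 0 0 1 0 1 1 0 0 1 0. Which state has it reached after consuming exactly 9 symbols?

s0

s3 → s2 → s0 → s0 → s0 → s0 → s0 → s0 → s0 → s0
After 9 symbols: s0.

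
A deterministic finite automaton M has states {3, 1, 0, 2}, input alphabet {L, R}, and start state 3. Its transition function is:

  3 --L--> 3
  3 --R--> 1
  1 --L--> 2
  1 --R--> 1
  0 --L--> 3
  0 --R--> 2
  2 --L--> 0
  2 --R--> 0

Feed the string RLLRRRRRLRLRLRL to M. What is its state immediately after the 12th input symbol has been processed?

Trace: 3 -R-> 1 -L-> 2 -L-> 0 -R-> 2 -R-> 0 -R-> 2 -R-> 0 -R-> 2 -L-> 0 -R-> 2 -L-> 0 -R-> 2
After 12 symbols: 2.

2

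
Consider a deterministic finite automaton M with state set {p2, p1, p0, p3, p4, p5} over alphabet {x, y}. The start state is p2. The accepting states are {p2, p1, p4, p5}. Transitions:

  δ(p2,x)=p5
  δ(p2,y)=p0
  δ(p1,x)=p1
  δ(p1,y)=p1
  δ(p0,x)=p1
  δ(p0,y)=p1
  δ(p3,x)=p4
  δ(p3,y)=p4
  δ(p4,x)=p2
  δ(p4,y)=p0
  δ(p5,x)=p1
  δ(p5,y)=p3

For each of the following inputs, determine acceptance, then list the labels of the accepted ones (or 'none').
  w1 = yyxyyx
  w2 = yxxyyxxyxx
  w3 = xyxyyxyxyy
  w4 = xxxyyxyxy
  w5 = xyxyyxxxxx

w1, w2, w3, w4, w5

w1:
  start at p2
  read 'y': p2 → p0
  read 'y': p0 → p1
  read 'x': p1 → p1
  read 'y': p1 → p1
  read 'y': p1 → p1
  read 'x': p1 → p1
  end p1, accepted
w2:
  start at p2
  read 'y': p2 → p0
  read 'x': p0 → p1
  read 'x': p1 → p1
  read 'y': p1 → p1
  read 'y': p1 → p1
  read 'x': p1 → p1
  read 'x': p1 → p1
  read 'y': p1 → p1
  read 'x': p1 → p1
  read 'x': p1 → p1
  end p1, accepted
w3:
  start at p2
  read 'x': p2 → p5
  read 'y': p5 → p3
  read 'x': p3 → p4
  read 'y': p4 → p0
  read 'y': p0 → p1
  read 'x': p1 → p1
  read 'y': p1 → p1
  read 'x': p1 → p1
  read 'y': p1 → p1
  read 'y': p1 → p1
  end p1, accepted
w4:
  start at p2
  read 'x': p2 → p5
  read 'x': p5 → p1
  read 'x': p1 → p1
  read 'y': p1 → p1
  read 'y': p1 → p1
  read 'x': p1 → p1
  read 'y': p1 → p1
  read 'x': p1 → p1
  read 'y': p1 → p1
  end p1, accepted
w5:
  start at p2
  read 'x': p2 → p5
  read 'y': p5 → p3
  read 'x': p3 → p4
  read 'y': p4 → p0
  read 'y': p0 → p1
  read 'x': p1 → p1
  read 'x': p1 → p1
  read 'x': p1 → p1
  read 'x': p1 → p1
  read 'x': p1 → p1
  end p1, accepted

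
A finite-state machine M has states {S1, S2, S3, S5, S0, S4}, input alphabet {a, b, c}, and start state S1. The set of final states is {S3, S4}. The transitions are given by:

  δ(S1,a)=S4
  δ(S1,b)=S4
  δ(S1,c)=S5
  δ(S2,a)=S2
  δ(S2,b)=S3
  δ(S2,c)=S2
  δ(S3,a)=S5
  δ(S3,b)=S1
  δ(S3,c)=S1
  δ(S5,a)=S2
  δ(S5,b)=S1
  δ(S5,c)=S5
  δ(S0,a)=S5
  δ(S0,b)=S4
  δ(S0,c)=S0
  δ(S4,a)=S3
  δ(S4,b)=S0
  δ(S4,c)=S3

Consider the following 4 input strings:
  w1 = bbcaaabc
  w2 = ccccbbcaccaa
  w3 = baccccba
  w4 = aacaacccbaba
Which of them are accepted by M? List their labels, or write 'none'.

w1:
  start at S1
  read 'b': S1 → S4
  read 'b': S4 → S0
  read 'c': S0 → S0
  read 'a': S0 → S5
  read 'a': S5 → S2
  read 'a': S2 → S2
  read 'b': S2 → S3
  read 'c': S3 → S1
  end S1, rejected
w2:
  start at S1
  read 'c': S1 → S5
  read 'c': S5 → S5
  read 'c': S5 → S5
  read 'c': S5 → S5
  read 'b': S5 → S1
  read 'b': S1 → S4
  read 'c': S4 → S3
  read 'a': S3 → S5
  read 'c': S5 → S5
  read 'c': S5 → S5
  read 'a': S5 → S2
  read 'a': S2 → S2
  end S2, rejected
w3:
  start at S1
  read 'b': S1 → S4
  read 'a': S4 → S3
  read 'c': S3 → S1
  read 'c': S1 → S5
  read 'c': S5 → S5
  read 'c': S5 → S5
  read 'b': S5 → S1
  read 'a': S1 → S4
  end S4, accepted
w4:
  start at S1
  read 'a': S1 → S4
  read 'a': S4 → S3
  read 'c': S3 → S1
  read 'a': S1 → S4
  read 'a': S4 → S3
  read 'c': S3 → S1
  read 'c': S1 → S5
  read 'c': S5 → S5
  read 'b': S5 → S1
  read 'a': S1 → S4
  read 'b': S4 → S0
  read 'a': S0 → S5
  end S5, rejected

w3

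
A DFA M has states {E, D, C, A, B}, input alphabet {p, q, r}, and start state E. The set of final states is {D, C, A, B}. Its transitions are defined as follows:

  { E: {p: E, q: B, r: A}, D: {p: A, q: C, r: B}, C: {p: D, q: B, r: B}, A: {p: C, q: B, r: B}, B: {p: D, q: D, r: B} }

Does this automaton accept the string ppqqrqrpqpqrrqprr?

Trace: E -p-> E -p-> E -q-> B -q-> D -r-> B -q-> D -r-> B -p-> D -q-> C -p-> D -q-> C -r-> B -r-> B -q-> D -p-> A -r-> B -r-> B
End state B is accepting.

Yes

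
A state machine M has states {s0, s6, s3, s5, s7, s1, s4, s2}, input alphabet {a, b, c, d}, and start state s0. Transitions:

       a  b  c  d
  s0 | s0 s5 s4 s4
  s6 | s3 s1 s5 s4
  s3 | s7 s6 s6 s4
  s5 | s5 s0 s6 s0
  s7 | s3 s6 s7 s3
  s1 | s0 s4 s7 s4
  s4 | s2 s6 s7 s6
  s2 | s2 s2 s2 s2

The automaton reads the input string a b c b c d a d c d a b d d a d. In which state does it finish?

s2

start at s0
read 'a': s0 → s0
read 'b': s0 → s5
read 'c': s5 → s6
read 'b': s6 → s1
read 'c': s1 → s7
read 'd': s7 → s3
read 'a': s3 → s7
read 'd': s7 → s3
read 'c': s3 → s6
read 'd': s6 → s4
read 'a': s4 → s2
read 'b': s2 → s2
read 'd': s2 → s2
read 'd': s2 → s2
read 'a': s2 → s2
read 'd': s2 → s2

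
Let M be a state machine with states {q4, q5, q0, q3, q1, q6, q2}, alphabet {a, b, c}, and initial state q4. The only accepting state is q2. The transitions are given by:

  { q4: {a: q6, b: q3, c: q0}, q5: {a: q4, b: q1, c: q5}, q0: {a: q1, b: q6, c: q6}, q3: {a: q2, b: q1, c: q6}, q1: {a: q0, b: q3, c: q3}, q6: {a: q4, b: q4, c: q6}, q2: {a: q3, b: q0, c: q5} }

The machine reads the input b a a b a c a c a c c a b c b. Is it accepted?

q4 → q3 → q2 → q3 → q1 → q0 → q6 → q4 → q0 → q1 → q3 → q6 → q4 → q3 → q6 → q4
End state q4 is not accepting.

No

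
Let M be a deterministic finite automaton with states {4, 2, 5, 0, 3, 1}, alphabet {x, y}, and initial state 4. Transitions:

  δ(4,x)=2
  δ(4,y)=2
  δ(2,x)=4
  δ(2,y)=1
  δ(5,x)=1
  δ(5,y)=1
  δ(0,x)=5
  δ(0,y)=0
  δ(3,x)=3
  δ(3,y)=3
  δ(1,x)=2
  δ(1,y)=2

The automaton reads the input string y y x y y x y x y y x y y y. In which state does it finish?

1

Trace: 4 -y-> 2 -y-> 1 -x-> 2 -y-> 1 -y-> 2 -x-> 4 -y-> 2 -x-> 4 -y-> 2 -y-> 1 -x-> 2 -y-> 1 -y-> 2 -y-> 1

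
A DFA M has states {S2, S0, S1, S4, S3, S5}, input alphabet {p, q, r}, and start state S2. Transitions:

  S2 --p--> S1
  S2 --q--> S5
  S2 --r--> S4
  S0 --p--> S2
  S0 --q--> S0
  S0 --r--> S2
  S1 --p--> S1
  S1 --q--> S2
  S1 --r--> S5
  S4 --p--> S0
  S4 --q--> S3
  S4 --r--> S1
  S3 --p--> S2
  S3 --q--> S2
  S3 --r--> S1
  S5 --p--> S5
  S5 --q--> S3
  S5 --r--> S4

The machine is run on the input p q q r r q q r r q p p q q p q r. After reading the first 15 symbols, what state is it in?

start at S2
read 'p': S2 → S1
read 'q': S1 → S2
read 'q': S2 → S5
read 'r': S5 → S4
read 'r': S4 → S1
read 'q': S1 → S2
read 'q': S2 → S5
read 'r': S5 → S4
read 'r': S4 → S1
read 'q': S1 → S2
read 'p': S2 → S1
read 'p': S1 → S1
read 'q': S1 → S2
read 'q': S2 → S5
read 'p': S5 → S5
After 15 symbols: S5.

S5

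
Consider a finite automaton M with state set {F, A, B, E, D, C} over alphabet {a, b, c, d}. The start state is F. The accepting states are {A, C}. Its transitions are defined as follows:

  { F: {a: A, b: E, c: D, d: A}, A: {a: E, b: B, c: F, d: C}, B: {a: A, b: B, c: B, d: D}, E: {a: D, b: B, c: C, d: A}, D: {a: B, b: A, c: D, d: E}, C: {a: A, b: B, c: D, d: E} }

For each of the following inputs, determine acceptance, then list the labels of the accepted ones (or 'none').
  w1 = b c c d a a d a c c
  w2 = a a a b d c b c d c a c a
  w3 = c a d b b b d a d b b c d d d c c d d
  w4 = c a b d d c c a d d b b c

w2, w3

w1:
  start at F
  read 'b': F → E
  read 'c': E → C
  read 'c': C → D
  read 'd': D → E
  read 'a': E → D
  read 'a': D → B
  read 'd': B → D
  read 'a': D → B
  read 'c': B → B
  read 'c': B → B
  end B, rejected
w2:
  start at F
  read 'a': F → A
  read 'a': A → E
  read 'a': E → D
  read 'b': D → A
  read 'd': A → C
  read 'c': C → D
  read 'b': D → A
  read 'c': A → F
  read 'd': F → A
  read 'c': A → F
  read 'a': F → A
  read 'c': A → F
  read 'a': F → A
  end A, accepted
w3:
  start at F
  read 'c': F → D
  read 'a': D → B
  read 'd': B → D
  read 'b': D → A
  read 'b': A → B
  read 'b': B → B
  read 'd': B → D
  read 'a': D → B
  read 'd': B → D
  read 'b': D → A
  read 'b': A → B
  read 'c': B → B
  read 'd': B → D
  read 'd': D → E
  read 'd': E → A
  read 'c': A → F
  read 'c': F → D
  read 'd': D → E
  read 'd': E → A
  end A, accepted
w4:
  start at F
  read 'c': F → D
  read 'a': D → B
  read 'b': B → B
  read 'd': B → D
  read 'd': D → E
  read 'c': E → C
  read 'c': C → D
  read 'a': D → B
  read 'd': B → D
  read 'd': D → E
  read 'b': E → B
  read 'b': B → B
  read 'c': B → B
  end B, rejected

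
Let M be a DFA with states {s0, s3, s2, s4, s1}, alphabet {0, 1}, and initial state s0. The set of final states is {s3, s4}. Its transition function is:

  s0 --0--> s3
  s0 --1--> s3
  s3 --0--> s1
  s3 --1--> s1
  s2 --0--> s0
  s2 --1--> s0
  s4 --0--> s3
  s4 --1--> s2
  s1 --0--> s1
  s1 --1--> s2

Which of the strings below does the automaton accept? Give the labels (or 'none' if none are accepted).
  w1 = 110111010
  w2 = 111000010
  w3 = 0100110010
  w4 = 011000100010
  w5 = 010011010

none

w1:
  start at s0
  read '1': s0 → s3
  read '1': s3 → s1
  read '0': s1 → s1
  read '1': s1 → s2
  read '1': s2 → s0
  read '1': s0 → s3
  read '0': s3 → s1
  read '1': s1 → s2
  read '0': s2 → s0
  end s0, rejected
w2:
  start at s0
  read '1': s0 → s3
  read '1': s3 → s1
  read '1': s1 → s2
  read '0': s2 → s0
  read '0': s0 → s3
  read '0': s3 → s1
  read '0': s1 → s1
  read '1': s1 → s2
  read '0': s2 → s0
  end s0, rejected
w3:
  start at s0
  read '0': s0 → s3
  read '1': s3 → s1
  read '0': s1 → s1
  read '0': s1 → s1
  read '1': s1 → s2
  read '1': s2 → s0
  read '0': s0 → s3
  read '0': s3 → s1
  read '1': s1 → s2
  read '0': s2 → s0
  end s0, rejected
w4:
  start at s0
  read '0': s0 → s3
  read '1': s3 → s1
  read '1': s1 → s2
  read '0': s2 → s0
  read '0': s0 → s3
  read '0': s3 → s1
  read '1': s1 → s2
  read '0': s2 → s0
  read '0': s0 → s3
  read '0': s3 → s1
  read '1': s1 → s2
  read '0': s2 → s0
  end s0, rejected
w5:
  start at s0
  read '0': s0 → s3
  read '1': s3 → s1
  read '0': s1 → s1
  read '0': s1 → s1
  read '1': s1 → s2
  read '1': s2 → s0
  read '0': s0 → s3
  read '1': s3 → s1
  read '0': s1 → s1
  end s1, rejected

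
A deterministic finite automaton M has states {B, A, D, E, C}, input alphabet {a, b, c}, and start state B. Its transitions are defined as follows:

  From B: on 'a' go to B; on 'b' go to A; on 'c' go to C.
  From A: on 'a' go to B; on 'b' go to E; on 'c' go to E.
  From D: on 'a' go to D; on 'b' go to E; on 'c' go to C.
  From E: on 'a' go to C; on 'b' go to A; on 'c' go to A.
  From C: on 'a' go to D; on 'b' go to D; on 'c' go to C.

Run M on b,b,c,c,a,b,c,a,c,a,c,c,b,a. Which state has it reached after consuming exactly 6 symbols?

B → A → E → A → E → C → D
After 6 symbols: D.

D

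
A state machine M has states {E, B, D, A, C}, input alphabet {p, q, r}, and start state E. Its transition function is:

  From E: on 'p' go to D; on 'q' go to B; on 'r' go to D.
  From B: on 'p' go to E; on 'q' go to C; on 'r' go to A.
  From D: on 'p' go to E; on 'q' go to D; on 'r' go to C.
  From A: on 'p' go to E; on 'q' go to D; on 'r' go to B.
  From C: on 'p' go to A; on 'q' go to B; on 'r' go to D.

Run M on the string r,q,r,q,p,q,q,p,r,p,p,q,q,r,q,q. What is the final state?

start at E
read 'r': E → D
read 'q': D → D
read 'r': D → C
read 'q': C → B
read 'p': B → E
read 'q': E → B
read 'q': B → C
read 'p': C → A
read 'r': A → B
read 'p': B → E
read 'p': E → D
read 'q': D → D
read 'q': D → D
read 'r': D → C
read 'q': C → B
read 'q': B → C

C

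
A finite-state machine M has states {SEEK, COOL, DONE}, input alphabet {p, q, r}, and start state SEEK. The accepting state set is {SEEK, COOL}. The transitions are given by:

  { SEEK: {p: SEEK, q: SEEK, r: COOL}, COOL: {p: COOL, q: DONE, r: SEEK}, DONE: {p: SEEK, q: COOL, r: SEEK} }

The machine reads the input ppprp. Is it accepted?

SEEK → SEEK → SEEK → SEEK → COOL → COOL
End state COOL is accepting.

Yes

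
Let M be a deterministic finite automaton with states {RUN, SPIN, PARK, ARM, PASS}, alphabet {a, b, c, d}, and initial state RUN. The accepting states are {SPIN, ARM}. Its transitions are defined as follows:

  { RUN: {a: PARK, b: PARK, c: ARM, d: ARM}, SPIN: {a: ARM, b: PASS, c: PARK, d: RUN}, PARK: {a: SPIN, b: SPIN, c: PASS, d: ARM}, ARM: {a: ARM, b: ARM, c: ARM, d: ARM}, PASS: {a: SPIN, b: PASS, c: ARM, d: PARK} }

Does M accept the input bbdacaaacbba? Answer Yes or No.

Yes

Trace: RUN -b-> PARK -b-> SPIN -d-> RUN -a-> PARK -c-> PASS -a-> SPIN -a-> ARM -a-> ARM -c-> ARM -b-> ARM -b-> ARM -a-> ARM
End state ARM is accepting.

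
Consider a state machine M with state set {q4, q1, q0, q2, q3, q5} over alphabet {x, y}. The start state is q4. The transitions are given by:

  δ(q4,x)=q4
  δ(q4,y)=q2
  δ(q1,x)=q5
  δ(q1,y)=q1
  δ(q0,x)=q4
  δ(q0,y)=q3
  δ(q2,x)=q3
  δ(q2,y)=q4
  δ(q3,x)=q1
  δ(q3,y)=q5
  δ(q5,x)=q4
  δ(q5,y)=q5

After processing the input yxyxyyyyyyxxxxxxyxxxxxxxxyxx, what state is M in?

start at q4
read 'y': q4 → q2
read 'x': q2 → q3
read 'y': q3 → q5
read 'x': q5 → q4
read 'y': q4 → q2
read 'y': q2 → q4
read 'y': q4 → q2
read 'y': q2 → q4
read 'y': q4 → q2
read 'y': q2 → q4
read 'x': q4 → q4
read 'x': q4 → q4
read 'x': q4 → q4
read 'x': q4 → q4
read 'x': q4 → q4
read 'x': q4 → q4
read 'y': q4 → q2
read 'x': q2 → q3
read 'x': q3 → q1
read 'x': q1 → q5
read 'x': q5 → q4
read 'x': q4 → q4
read 'x': q4 → q4
read 'x': q4 → q4
read 'x': q4 → q4
read 'y': q4 → q2
read 'x': q2 → q3
read 'x': q3 → q1

q1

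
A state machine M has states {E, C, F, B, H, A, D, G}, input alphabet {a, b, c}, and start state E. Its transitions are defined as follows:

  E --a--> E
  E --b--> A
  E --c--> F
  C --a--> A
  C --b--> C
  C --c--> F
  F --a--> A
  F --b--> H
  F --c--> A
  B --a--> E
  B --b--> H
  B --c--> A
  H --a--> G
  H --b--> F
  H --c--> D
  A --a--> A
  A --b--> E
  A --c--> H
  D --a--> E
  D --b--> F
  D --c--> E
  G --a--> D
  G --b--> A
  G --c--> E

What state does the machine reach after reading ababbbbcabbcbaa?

D

start at E
read 'a': E → E
read 'b': E → A
read 'a': A → A
read 'b': A → E
read 'b': E → A
read 'b': A → E
read 'b': E → A
read 'c': A → H
read 'a': H → G
read 'b': G → A
read 'b': A → E
read 'c': E → F
read 'b': F → H
read 'a': H → G
read 'a': G → D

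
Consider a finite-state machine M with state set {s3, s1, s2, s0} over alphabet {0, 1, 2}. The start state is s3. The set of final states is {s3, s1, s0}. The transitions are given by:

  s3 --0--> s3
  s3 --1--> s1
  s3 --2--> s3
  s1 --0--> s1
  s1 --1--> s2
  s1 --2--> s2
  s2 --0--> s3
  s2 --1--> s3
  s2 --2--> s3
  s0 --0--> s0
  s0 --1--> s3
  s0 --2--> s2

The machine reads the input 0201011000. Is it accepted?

Yes

Trace: s3 -0-> s3 -2-> s3 -0-> s3 -1-> s1 -0-> s1 -1-> s2 -1-> s3 -0-> s3 -0-> s3 -0-> s3
End state s3 is accepting.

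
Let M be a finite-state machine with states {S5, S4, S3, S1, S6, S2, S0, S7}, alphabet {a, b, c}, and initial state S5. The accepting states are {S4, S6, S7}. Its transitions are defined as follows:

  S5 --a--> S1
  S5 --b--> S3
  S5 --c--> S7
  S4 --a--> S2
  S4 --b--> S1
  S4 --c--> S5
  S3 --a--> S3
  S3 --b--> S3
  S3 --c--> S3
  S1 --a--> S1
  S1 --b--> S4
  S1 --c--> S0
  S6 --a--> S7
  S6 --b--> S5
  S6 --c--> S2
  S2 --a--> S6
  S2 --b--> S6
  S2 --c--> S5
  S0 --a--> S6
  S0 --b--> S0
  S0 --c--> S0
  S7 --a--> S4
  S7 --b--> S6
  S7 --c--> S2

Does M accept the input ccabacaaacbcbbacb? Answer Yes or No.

Trace: S5 -c-> S7 -c-> S2 -a-> S6 -b-> S5 -a-> S1 -c-> S0 -a-> S6 -a-> S7 -a-> S4 -c-> S5 -b-> S3 -c-> S3 -b-> S3 -b-> S3 -a-> S3 -c-> S3 -b-> S3
End state S3 is not accepting.

No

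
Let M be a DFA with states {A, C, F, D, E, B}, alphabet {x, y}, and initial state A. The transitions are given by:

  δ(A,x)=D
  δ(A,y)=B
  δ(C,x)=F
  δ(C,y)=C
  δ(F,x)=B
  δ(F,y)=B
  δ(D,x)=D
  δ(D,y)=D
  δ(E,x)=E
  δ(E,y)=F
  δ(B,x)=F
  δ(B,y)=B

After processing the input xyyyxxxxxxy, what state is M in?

A → D → D → D → D → D → D → D → D → D → D → D

D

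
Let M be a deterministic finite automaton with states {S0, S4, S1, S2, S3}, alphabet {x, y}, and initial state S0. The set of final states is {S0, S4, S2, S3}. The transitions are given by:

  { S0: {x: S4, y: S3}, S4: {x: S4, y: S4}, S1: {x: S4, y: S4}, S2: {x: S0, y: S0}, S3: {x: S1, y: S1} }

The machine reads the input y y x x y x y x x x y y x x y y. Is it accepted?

Yes

Trace: S0 -y-> S3 -y-> S1 -x-> S4 -x-> S4 -y-> S4 -x-> S4 -y-> S4 -x-> S4 -x-> S4 -x-> S4 -y-> S4 -y-> S4 -x-> S4 -x-> S4 -y-> S4 -y-> S4
End state S4 is accepting.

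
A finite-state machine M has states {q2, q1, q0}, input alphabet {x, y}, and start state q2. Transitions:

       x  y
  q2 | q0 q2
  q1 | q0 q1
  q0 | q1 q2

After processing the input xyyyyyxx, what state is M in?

q1

Trace: q2 -x-> q0 -y-> q2 -y-> q2 -y-> q2 -y-> q2 -y-> q2 -x-> q0 -x-> q1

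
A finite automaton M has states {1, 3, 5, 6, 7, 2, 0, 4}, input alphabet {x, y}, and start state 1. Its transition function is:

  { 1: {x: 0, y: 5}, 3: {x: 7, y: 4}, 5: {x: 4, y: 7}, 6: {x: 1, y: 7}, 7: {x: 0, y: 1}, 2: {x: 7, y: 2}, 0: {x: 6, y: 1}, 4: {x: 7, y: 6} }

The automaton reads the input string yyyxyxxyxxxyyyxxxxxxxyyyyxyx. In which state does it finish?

0

start at 1
read 'y': 1 → 5
read 'y': 5 → 7
read 'y': 7 → 1
read 'x': 1 → 0
read 'y': 0 → 1
read 'x': 1 → 0
read 'x': 0 → 6
read 'y': 6 → 7
read 'x': 7 → 0
read 'x': 0 → 6
read 'x': 6 → 1
read 'y': 1 → 5
read 'y': 5 → 7
read 'y': 7 → 1
read 'x': 1 → 0
read 'x': 0 → 6
read 'x': 6 → 1
read 'x': 1 → 0
read 'x': 0 → 6
read 'x': 6 → 1
read 'x': 1 → 0
read 'y': 0 → 1
read 'y': 1 → 5
read 'y': 5 → 7
read 'y': 7 → 1
read 'x': 1 → 0
read 'y': 0 → 1
read 'x': 1 → 0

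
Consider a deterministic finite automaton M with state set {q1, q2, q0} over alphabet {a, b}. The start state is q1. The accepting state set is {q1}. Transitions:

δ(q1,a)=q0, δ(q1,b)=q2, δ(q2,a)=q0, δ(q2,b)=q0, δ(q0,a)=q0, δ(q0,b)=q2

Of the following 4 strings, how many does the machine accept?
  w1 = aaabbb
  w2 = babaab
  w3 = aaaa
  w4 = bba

w1: q1 → q0 → q0 → q0 → q2 → q0 → q2  → end q2, rejected
w2: q1 → q2 → q0 → q2 → q0 → q0 → q2  → end q2, rejected
w3: q1 → q0 → q0 → q0 → q0  → end q0, rejected
w4: q1 → q2 → q0 → q0  → end q0, rejected

0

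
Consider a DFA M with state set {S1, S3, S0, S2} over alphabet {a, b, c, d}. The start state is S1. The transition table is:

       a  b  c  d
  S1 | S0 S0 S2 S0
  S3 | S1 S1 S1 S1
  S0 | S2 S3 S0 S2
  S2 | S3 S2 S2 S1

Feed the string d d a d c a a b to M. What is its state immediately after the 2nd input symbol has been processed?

S1 → S0 → S2
After 2 symbols: S2.

S2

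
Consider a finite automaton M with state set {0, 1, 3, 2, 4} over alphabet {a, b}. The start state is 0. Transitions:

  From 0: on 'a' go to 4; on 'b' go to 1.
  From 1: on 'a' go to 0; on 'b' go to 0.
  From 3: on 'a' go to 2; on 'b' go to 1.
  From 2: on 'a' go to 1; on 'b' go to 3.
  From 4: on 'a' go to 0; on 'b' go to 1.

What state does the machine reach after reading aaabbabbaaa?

4

0 → 4 → 0 → 4 → 1 → 0 → 4 → 1 → 0 → 4 → 0 → 4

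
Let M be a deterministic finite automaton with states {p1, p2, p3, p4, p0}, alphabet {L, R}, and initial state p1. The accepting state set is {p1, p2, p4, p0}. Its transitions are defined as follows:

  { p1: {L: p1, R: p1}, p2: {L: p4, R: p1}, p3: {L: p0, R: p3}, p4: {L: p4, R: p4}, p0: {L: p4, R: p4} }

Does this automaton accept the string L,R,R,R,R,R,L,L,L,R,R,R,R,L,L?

Yes

p1 → p1 → p1 → p1 → p1 → p1 → p1 → p1 → p1 → p1 → p1 → p1 → p1 → p1 → p1 → p1
End state p1 is accepting.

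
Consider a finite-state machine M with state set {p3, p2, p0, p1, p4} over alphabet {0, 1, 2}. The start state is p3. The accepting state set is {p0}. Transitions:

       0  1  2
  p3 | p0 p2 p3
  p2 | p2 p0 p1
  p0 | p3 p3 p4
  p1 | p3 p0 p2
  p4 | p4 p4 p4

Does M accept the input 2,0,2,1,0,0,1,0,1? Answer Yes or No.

p3 → p3 → p0 → p4 → p4 → p4 → p4 → p4 → p4 → p4
End state p4 is not accepting.

No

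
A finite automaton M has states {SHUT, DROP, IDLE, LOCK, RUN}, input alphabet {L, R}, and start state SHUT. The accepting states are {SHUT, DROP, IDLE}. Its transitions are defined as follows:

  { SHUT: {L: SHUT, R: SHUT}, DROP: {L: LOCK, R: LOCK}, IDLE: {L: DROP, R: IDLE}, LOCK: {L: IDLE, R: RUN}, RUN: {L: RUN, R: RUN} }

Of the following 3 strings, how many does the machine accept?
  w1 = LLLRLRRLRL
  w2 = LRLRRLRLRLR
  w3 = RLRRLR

3

w1: SHUT → SHUT → SHUT → SHUT → SHUT → SHUT → SHUT → SHUT → SHUT → SHUT → SHUT  → end SHUT, accepted
w2: SHUT → SHUT → SHUT → SHUT → SHUT → SHUT → SHUT → SHUT → SHUT → SHUT → SHUT → SHUT  → end SHUT, accepted
w3: SHUT → SHUT → SHUT → SHUT → SHUT → SHUT → SHUT  → end SHUT, accepted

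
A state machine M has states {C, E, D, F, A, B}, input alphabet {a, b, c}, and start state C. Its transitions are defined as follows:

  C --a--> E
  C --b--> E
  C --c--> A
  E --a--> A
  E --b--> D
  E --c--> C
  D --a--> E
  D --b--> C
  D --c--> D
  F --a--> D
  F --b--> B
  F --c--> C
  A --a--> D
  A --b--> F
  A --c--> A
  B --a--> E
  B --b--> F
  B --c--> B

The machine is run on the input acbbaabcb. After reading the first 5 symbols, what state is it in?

start at C
read 'a': C → E
read 'c': E → C
read 'b': C → E
read 'b': E → D
read 'a': D → E
After 5 symbols: E.

E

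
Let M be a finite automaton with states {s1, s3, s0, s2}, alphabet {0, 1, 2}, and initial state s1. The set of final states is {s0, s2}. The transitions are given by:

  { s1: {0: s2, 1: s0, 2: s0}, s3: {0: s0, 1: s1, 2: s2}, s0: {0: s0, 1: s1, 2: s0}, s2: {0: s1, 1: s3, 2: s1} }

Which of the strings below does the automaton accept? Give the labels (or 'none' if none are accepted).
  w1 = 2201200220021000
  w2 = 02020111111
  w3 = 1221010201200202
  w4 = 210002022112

w1: Trace: s1 -2-> s0 -2-> s0 -0-> s0 -1-> s1 -2-> s0 -0-> s0 -0-> s0 -2-> s0 -2-> s0 -0-> s0 -0-> s0 -2-> s0 -1-> s1 -0-> s2 -0-> s1 -0-> s2  → end s2, accepted
w2: Trace: s1 -0-> s2 -2-> s1 -0-> s2 -2-> s1 -0-> s2 -1-> s3 -1-> s1 -1-> s0 -1-> s1 -1-> s0 -1-> s1  → end s1, rejected
w3: Trace: s1 -1-> s0 -2-> s0 -2-> s0 -1-> s1 -0-> s2 -1-> s3 -0-> s0 -2-> s0 -0-> s0 -1-> s1 -2-> s0 -0-> s0 -0-> s0 -2-> s0 -0-> s0 -2-> s0  → end s0, accepted
w4: Trace: s1 -2-> s0 -1-> s1 -0-> s2 -0-> s1 -0-> s2 -2-> s1 -0-> s2 -2-> s1 -2-> s0 -1-> s1 -1-> s0 -2-> s0  → end s0, accepted

w1, w3, w4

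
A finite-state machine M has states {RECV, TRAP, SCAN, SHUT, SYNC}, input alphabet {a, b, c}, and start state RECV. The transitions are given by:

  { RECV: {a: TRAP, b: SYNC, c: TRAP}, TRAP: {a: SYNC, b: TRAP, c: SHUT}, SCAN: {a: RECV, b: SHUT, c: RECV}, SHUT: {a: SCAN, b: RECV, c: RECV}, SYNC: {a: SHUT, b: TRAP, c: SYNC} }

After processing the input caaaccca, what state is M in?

SCAN

RECV → TRAP → SYNC → SHUT → SCAN → RECV → TRAP → SHUT → SCAN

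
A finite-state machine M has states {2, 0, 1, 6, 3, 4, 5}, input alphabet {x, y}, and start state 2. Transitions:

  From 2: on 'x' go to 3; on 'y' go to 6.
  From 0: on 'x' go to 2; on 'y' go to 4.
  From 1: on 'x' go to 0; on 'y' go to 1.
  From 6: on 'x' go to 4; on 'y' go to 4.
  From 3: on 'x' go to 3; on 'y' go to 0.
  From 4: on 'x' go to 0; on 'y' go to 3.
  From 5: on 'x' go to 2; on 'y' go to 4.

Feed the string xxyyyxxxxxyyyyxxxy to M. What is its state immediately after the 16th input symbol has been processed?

start at 2
read 'x': 2 → 3
read 'x': 3 → 3
read 'y': 3 → 0
read 'y': 0 → 4
read 'y': 4 → 3
read 'x': 3 → 3
read 'x': 3 → 3
read 'x': 3 → 3
read 'x': 3 → 3
read 'x': 3 → 3
read 'y': 3 → 0
read 'y': 0 → 4
read 'y': 4 → 3
read 'y': 3 → 0
read 'x': 0 → 2
read 'x': 2 → 3
After 16 symbols: 3.

3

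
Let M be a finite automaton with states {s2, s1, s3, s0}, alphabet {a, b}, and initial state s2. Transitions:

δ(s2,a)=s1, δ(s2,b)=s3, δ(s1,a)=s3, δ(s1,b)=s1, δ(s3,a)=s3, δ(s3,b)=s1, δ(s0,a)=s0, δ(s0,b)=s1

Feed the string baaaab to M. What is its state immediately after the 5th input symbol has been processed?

s3

Trace: s2 -b-> s3 -a-> s3 -a-> s3 -a-> s3 -a-> s3
After 5 symbols: s3.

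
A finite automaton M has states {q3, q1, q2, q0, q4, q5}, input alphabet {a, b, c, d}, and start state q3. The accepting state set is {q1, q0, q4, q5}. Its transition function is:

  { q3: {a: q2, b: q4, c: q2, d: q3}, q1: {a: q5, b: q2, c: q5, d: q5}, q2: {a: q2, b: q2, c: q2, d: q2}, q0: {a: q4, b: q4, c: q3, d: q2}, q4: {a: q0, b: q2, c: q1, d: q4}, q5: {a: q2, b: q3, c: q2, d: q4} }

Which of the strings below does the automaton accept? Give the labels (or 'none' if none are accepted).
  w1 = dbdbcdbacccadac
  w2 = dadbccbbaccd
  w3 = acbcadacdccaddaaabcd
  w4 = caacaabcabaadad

none

w1: q3 → q3 → q4 → q4 → q2 → q2 → q2 → q2 → q2 → q2 → q2 → q2 → q2 → q2 → q2 → q2  → end q2, rejected
w2: q3 → q3 → q2 → q2 → q2 → q2 → q2 → q2 → q2 → q2 → q2 → q2 → q2  → end q2, rejected
w3: q3 → q2 → q2 → q2 → q2 → q2 → q2 → q2 → q2 → q2 → q2 → q2 → q2 → q2 → q2 → q2 → q2 → q2 → q2 → q2 → q2  → end q2, rejected
w4: q3 → q2 → q2 → q2 → q2 → q2 → q2 → q2 → q2 → q2 → q2 → q2 → q2 → q2 → q2 → q2  → end q2, rejected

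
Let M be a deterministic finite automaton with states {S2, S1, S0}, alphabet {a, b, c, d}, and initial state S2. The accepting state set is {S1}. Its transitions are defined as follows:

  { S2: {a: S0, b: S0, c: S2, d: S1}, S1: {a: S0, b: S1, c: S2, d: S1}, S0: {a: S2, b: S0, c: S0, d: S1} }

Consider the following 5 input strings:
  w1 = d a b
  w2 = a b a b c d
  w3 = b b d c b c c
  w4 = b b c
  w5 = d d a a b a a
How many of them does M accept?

w1: Trace: S2 -d-> S1 -a-> S0 -b-> S0  → end S0, rejected
w2: Trace: S2 -a-> S0 -b-> S0 -a-> S2 -b-> S0 -c-> S0 -d-> S1  → end S1, accepted
w3: Trace: S2 -b-> S0 -b-> S0 -d-> S1 -c-> S2 -b-> S0 -c-> S0 -c-> S0  → end S0, rejected
w4: Trace: S2 -b-> S0 -b-> S0 -c-> S0  → end S0, rejected
w5: Trace: S2 -d-> S1 -d-> S1 -a-> S0 -a-> S2 -b-> S0 -a-> S2 -a-> S0  → end S0, rejected

1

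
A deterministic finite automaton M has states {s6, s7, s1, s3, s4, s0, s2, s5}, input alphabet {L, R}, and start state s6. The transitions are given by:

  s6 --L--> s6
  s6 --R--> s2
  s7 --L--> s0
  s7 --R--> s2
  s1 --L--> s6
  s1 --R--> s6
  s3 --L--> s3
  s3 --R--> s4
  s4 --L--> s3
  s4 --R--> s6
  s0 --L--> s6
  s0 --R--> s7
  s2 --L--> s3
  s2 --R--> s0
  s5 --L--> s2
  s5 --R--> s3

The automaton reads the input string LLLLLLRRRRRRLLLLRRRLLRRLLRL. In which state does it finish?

s3

start at s6
read 'L': s6 → s6
read 'L': s6 → s6
read 'L': s6 → s6
read 'L': s6 → s6
read 'L': s6 → s6
read 'L': s6 → s6
read 'R': s6 → s2
read 'R': s2 → s0
read 'R': s0 → s7
read 'R': s7 → s2
read 'R': s2 → s0
read 'R': s0 → s7
read 'L': s7 → s0
read 'L': s0 → s6
read 'L': s6 → s6
read 'L': s6 → s6
read 'R': s6 → s2
read 'R': s2 → s0
read 'R': s0 → s7
read 'L': s7 → s0
read 'L': s0 → s6
read 'R': s6 → s2
read 'R': s2 → s0
read 'L': s0 → s6
read 'L': s6 → s6
read 'R': s6 → s2
read 'L': s2 → s3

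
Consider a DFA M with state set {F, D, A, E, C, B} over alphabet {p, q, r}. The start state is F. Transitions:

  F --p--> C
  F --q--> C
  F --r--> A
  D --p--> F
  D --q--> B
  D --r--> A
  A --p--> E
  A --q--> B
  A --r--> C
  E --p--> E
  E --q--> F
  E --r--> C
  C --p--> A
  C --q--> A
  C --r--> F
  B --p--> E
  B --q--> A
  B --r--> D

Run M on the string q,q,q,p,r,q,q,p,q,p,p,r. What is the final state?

C

Trace: F -q-> C -q-> A -q-> B -p-> E -r-> C -q-> A -q-> B -p-> E -q-> F -p-> C -p-> A -r-> C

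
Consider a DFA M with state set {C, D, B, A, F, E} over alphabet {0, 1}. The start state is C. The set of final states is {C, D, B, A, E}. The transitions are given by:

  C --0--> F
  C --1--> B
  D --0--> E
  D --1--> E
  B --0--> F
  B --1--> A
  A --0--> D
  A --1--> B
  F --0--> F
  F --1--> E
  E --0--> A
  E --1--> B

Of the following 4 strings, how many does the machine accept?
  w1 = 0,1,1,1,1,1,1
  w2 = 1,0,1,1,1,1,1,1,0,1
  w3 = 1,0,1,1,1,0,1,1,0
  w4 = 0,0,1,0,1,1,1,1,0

3

w1: Trace: C -0-> F -1-> E -1-> B -1-> A -1-> B -1-> A -1-> B  → end B, accepted
w2: Trace: C -1-> B -0-> F -1-> E -1-> B -1-> A -1-> B -1-> A -1-> B -0-> F -1-> E  → end E, accepted
w3: Trace: C -1-> B -0-> F -1-> E -1-> B -1-> A -0-> D -1-> E -1-> B -0-> F  → end F, rejected
w4: Trace: C -0-> F -0-> F -1-> E -0-> A -1-> B -1-> A -1-> B -1-> A -0-> D  → end D, accepted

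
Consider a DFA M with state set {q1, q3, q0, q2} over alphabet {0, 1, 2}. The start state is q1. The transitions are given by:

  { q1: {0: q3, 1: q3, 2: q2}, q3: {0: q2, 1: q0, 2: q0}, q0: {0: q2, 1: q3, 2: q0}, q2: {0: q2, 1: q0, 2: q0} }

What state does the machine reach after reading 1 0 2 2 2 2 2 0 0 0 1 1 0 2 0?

q1 → q3 → q2 → q0 → q0 → q0 → q0 → q0 → q2 → q2 → q2 → q0 → q3 → q2 → q0 → q2

q2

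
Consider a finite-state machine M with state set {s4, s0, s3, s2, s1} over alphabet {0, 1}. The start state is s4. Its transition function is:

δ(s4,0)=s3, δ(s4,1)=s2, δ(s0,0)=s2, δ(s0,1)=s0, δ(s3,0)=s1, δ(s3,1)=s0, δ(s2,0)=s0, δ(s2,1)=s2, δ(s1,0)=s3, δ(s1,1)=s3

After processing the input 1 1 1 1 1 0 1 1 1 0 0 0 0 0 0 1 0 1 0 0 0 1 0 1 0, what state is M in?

s0

Trace: s4 -1-> s2 -1-> s2 -1-> s2 -1-> s2 -1-> s2 -0-> s0 -1-> s0 -1-> s0 -1-> s0 -0-> s2 -0-> s0 -0-> s2 -0-> s0 -0-> s2 -0-> s0 -1-> s0 -0-> s2 -1-> s2 -0-> s0 -0-> s2 -0-> s0 -1-> s0 -0-> s2 -1-> s2 -0-> s0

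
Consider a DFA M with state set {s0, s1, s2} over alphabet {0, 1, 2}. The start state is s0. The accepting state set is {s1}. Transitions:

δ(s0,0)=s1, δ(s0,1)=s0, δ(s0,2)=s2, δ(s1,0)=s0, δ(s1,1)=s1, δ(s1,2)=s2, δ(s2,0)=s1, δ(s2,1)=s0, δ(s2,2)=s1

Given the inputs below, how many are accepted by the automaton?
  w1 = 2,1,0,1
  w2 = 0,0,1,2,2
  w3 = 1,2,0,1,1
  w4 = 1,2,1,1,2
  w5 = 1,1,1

3

w1: s0 → s2 → s0 → s1 → s1  → end s1, accepted
w2: s0 → s1 → s0 → s0 → s2 → s1  → end s1, accepted
w3: s0 → s0 → s2 → s1 → s1 → s1  → end s1, accepted
w4: s0 → s0 → s2 → s0 → s0 → s2  → end s2, rejected
w5: s0 → s0 → s0 → s0  → end s0, rejected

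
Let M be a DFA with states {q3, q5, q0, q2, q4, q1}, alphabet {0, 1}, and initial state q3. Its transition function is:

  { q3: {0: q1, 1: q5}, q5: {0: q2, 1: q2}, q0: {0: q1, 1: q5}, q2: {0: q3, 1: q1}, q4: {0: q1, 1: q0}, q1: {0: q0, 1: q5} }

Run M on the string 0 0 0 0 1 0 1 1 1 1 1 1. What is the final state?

Trace: q3 -0-> q1 -0-> q0 -0-> q1 -0-> q0 -1-> q5 -0-> q2 -1-> q1 -1-> q5 -1-> q2 -1-> q1 -1-> q5 -1-> q2

q2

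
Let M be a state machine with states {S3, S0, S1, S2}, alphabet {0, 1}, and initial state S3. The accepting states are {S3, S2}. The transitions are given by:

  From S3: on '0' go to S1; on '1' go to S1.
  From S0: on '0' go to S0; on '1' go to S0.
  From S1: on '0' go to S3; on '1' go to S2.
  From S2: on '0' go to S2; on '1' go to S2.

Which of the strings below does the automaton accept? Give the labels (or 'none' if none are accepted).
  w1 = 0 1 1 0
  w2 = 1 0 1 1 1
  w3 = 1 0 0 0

w1, w2, w3

w1: Trace: S3 -0-> S1 -1-> S2 -1-> S2 -0-> S2  → end S2, accepted
w2: Trace: S3 -1-> S1 -0-> S3 -1-> S1 -1-> S2 -1-> S2  → end S2, accepted
w3: Trace: S3 -1-> S1 -0-> S3 -0-> S1 -0-> S3  → end S3, accepted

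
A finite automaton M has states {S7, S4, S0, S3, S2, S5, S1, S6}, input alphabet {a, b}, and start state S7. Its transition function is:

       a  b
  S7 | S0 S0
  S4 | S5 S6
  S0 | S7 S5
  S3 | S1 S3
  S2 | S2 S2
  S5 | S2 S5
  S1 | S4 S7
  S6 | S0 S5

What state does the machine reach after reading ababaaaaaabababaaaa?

S7 → S0 → S5 → S2 → S2 → S2 → S2 → S2 → S2 → S2 → S2 → S2 → S2 → S2 → S2 → S2 → S2 → S2 → S2 → S2

S2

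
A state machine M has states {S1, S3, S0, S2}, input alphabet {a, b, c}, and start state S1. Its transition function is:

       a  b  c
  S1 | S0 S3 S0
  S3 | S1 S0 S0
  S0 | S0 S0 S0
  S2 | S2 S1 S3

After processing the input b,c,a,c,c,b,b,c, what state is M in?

S0

start at S1
read 'b': S1 → S3
read 'c': S3 → S0
read 'a': S0 → S0
read 'c': S0 → S0
read 'c': S0 → S0
read 'b': S0 → S0
read 'b': S0 → S0
read 'c': S0 → S0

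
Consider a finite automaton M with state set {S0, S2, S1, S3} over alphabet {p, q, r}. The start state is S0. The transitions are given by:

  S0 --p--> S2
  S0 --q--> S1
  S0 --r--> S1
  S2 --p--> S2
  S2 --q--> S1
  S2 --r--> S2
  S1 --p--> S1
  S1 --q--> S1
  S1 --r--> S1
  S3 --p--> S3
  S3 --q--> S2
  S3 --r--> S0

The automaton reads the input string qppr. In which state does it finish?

S1

start at S0
read 'q': S0 → S1
read 'p': S1 → S1
read 'p': S1 → S1
read 'r': S1 → S1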